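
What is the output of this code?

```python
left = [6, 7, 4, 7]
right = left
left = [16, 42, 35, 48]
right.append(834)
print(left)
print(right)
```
[16, 42, 35, 48]
[6, 7, 4, 7, 834]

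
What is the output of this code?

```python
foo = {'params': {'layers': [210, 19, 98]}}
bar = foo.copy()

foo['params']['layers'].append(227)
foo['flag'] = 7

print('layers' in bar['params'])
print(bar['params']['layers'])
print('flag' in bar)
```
True
[210, 19, 98, 227]
False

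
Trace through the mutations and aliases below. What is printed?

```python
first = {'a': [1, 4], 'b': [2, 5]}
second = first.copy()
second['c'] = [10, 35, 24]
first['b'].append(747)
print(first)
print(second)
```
{'a': [1, 4], 'b': [2, 5, 747]}
{'a': [1, 4], 'b': [2, 5, 747], 'c': [10, 35, 24]}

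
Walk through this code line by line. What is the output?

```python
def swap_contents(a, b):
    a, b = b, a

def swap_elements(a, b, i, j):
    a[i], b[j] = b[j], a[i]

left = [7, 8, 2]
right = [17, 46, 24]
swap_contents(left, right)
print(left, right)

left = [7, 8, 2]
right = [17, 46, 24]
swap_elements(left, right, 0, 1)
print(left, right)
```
[7, 8, 2] [17, 46, 24]
[46, 8, 2] [17, 7, 24]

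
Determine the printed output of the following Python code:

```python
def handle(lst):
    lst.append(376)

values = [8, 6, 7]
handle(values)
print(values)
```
[8, 6, 7, 376]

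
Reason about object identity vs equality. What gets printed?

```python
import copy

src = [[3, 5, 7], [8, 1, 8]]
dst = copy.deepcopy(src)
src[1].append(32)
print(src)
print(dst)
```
[[3, 5, 7], [8, 1, 8, 32]]
[[3, 5, 7], [8, 1, 8]]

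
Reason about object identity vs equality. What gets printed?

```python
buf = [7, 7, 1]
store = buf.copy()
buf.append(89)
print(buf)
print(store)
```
[7, 7, 1, 89]
[7, 7, 1]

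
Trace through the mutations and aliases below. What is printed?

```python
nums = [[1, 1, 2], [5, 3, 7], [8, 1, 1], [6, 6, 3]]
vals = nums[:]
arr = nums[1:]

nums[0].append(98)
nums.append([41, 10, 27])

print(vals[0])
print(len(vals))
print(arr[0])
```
[1, 1, 2, 98]
4
[5, 3, 7]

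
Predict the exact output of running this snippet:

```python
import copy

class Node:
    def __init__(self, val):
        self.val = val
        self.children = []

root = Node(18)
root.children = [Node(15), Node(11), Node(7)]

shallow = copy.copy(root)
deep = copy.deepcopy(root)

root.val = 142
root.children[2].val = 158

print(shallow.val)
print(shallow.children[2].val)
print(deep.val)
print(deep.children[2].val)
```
18
158
18
7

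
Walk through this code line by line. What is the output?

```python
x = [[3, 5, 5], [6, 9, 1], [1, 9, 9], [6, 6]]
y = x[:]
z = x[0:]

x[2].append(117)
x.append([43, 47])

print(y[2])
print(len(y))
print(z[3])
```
[1, 9, 9, 117]
4
[6, 6]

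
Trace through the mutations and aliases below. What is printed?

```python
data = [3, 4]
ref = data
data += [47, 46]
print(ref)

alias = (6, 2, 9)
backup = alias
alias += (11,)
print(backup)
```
[3, 4, 47, 46]
(6, 2, 9)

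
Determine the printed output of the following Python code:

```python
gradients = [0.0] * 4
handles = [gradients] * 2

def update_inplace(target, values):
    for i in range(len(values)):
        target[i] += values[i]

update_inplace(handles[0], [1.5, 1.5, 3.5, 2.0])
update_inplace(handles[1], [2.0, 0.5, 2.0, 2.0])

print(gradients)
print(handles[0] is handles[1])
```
[3.5, 2.0, 5.5, 4.0]
True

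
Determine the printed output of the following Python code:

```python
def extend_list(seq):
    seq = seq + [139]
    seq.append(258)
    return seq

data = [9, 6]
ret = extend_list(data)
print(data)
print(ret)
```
[9, 6]
[9, 6, 139, 258]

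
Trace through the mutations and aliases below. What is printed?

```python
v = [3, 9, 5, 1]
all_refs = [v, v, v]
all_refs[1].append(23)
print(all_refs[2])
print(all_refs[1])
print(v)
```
[3, 9, 5, 1, 23]
[3, 9, 5, 1, 23]
[3, 9, 5, 1, 23]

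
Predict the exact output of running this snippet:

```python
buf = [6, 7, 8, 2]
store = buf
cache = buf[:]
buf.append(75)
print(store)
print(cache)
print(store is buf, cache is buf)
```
[6, 7, 8, 2, 75]
[6, 7, 8, 2]
True False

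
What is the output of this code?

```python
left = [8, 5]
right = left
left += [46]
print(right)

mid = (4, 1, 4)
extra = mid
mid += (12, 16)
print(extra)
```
[8, 5, 46]
(4, 1, 4)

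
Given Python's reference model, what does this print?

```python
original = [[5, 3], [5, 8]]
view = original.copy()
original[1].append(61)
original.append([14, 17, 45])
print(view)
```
[[5, 3], [5, 8, 61]]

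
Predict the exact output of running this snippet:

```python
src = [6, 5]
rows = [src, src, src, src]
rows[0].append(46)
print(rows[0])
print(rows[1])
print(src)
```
[6, 5, 46]
[6, 5, 46]
[6, 5, 46]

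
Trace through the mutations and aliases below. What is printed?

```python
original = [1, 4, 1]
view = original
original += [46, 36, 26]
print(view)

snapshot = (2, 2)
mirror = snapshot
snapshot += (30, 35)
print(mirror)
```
[1, 4, 1, 46, 36, 26]
(2, 2)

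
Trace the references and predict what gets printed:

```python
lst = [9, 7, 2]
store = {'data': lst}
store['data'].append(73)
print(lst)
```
[9, 7, 2, 73]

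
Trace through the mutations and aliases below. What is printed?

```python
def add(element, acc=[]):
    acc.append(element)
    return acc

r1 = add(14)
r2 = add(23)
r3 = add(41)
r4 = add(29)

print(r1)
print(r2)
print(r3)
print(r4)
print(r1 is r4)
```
[14, 23, 41, 29]
[14, 23, 41, 29]
[14, 23, 41, 29]
[14, 23, 41, 29]
True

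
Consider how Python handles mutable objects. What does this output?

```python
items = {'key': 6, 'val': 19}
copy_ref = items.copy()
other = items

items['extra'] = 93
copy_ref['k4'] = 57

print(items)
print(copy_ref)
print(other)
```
{'key': 6, 'val': 19, 'extra': 93}
{'key': 6, 'val': 19, 'k4': 57}
{'key': 6, 'val': 19, 'extra': 93}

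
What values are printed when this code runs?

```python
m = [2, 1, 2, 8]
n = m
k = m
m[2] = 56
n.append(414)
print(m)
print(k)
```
[2, 1, 56, 8, 414]
[2, 1, 56, 8, 414]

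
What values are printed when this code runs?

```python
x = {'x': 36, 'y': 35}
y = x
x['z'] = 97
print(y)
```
{'x': 36, 'y': 35, 'z': 97}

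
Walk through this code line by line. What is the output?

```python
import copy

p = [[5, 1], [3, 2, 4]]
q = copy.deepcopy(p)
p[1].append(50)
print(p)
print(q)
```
[[5, 1], [3, 2, 4, 50]]
[[5, 1], [3, 2, 4]]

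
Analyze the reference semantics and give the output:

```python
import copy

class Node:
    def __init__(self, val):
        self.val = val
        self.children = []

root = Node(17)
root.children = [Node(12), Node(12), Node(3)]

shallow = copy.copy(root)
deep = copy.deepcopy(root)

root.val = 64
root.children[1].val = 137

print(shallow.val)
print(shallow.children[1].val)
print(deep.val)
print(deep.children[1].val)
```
17
137
17
12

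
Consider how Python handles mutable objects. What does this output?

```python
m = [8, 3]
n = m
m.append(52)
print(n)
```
[8, 3, 52]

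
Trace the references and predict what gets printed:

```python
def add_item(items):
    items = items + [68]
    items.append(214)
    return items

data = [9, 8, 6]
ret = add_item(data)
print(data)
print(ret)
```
[9, 8, 6]
[9, 8, 6, 68, 214]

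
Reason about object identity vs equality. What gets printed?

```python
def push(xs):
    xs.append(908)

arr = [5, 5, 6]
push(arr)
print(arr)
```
[5, 5, 6, 908]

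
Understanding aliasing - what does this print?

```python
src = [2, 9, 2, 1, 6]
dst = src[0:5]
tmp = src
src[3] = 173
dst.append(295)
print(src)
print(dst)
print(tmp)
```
[2, 9, 2, 173, 6]
[2, 9, 2, 1, 6, 295]
[2, 9, 2, 173, 6]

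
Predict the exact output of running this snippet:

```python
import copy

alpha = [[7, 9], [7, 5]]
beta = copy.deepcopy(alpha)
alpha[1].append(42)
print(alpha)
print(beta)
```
[[7, 9], [7, 5, 42]]
[[7, 9], [7, 5]]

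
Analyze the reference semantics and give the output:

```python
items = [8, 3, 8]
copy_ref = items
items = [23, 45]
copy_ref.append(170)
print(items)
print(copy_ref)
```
[23, 45]
[8, 3, 8, 170]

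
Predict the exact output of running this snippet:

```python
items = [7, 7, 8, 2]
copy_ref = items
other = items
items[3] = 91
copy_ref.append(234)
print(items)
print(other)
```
[7, 7, 8, 91, 234]
[7, 7, 8, 91, 234]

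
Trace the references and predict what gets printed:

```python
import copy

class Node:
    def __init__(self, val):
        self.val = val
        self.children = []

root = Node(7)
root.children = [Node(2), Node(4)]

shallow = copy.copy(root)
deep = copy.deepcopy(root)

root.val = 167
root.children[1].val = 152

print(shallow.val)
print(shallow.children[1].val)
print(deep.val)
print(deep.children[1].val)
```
7
152
7
4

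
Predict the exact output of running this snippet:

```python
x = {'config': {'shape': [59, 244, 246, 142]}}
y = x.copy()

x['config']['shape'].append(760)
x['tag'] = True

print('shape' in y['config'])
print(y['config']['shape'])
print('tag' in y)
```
True
[59, 244, 246, 142, 760]
False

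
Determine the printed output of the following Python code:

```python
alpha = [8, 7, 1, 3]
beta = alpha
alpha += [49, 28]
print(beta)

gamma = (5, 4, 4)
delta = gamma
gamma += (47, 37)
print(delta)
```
[8, 7, 1, 3, 49, 28]
(5, 4, 4)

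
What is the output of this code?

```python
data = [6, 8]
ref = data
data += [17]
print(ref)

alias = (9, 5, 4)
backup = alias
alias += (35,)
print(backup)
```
[6, 8, 17]
(9, 5, 4)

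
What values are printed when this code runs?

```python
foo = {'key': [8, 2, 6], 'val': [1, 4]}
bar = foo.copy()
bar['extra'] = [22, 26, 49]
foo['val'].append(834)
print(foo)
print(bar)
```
{'key': [8, 2, 6], 'val': [1, 4, 834]}
{'key': [8, 2, 6], 'val': [1, 4, 834], 'extra': [22, 26, 49]}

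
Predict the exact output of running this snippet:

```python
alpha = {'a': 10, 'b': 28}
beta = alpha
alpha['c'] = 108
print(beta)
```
{'a': 10, 'b': 28, 'c': 108}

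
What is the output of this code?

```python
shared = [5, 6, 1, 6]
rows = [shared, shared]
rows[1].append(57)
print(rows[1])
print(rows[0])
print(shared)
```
[5, 6, 1, 6, 57]
[5, 6, 1, 6, 57]
[5, 6, 1, 6, 57]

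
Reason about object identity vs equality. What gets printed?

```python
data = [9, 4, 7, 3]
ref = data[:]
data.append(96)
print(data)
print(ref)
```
[9, 4, 7, 3, 96]
[9, 4, 7, 3]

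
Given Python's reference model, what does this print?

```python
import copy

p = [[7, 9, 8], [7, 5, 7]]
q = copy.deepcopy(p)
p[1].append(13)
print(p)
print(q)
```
[[7, 9, 8], [7, 5, 7, 13]]
[[7, 9, 8], [7, 5, 7]]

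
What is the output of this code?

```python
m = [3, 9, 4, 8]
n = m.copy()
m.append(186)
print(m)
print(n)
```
[3, 9, 4, 8, 186]
[3, 9, 4, 8]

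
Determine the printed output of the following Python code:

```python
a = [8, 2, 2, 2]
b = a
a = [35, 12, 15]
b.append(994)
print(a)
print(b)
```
[35, 12, 15]
[8, 2, 2, 2, 994]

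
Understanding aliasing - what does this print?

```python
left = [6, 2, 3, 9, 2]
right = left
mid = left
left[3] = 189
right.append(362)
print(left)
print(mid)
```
[6, 2, 3, 189, 2, 362]
[6, 2, 3, 189, 2, 362]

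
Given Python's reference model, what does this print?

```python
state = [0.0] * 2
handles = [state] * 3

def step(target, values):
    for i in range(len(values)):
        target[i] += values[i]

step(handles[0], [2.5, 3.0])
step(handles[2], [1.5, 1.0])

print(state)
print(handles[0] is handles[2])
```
[4.0, 4.0]
True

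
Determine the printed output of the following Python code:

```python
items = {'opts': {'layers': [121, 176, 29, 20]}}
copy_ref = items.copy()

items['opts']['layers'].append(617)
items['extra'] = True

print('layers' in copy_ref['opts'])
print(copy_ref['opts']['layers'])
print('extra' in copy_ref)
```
True
[121, 176, 29, 20, 617]
False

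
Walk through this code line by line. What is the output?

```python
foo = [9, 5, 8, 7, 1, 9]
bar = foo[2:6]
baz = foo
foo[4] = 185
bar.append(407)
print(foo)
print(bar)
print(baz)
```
[9, 5, 8, 7, 185, 9]
[8, 7, 1, 9, 407]
[9, 5, 8, 7, 185, 9]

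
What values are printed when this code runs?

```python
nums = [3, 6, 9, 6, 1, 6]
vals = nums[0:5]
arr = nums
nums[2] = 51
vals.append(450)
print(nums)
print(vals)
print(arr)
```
[3, 6, 51, 6, 1, 6]
[3, 6, 9, 6, 1, 450]
[3, 6, 51, 6, 1, 6]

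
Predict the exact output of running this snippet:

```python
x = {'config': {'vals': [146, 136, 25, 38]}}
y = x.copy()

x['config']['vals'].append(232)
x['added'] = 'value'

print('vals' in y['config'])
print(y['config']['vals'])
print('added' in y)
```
True
[146, 136, 25, 38, 232]
False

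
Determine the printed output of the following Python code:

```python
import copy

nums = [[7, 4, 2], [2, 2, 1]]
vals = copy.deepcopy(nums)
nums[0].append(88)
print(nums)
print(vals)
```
[[7, 4, 2, 88], [2, 2, 1]]
[[7, 4, 2], [2, 2, 1]]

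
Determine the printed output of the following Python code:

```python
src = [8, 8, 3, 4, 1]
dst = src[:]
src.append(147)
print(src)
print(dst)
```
[8, 8, 3, 4, 1, 147]
[8, 8, 3, 4, 1]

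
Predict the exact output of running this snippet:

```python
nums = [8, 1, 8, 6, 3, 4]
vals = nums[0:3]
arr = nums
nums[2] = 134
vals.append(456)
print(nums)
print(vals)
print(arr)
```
[8, 1, 134, 6, 3, 4]
[8, 1, 8, 456]
[8, 1, 134, 6, 3, 4]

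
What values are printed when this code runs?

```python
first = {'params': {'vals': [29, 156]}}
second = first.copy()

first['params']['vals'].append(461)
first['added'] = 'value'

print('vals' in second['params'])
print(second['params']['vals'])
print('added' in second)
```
True
[29, 156, 461]
False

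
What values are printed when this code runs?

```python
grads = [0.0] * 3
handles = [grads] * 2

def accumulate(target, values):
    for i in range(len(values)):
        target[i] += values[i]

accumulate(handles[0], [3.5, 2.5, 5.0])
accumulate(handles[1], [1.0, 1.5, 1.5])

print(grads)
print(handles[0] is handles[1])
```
[4.5, 4.0, 6.5]
True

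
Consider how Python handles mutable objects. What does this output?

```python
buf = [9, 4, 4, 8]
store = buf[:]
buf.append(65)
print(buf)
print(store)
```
[9, 4, 4, 8, 65]
[9, 4, 4, 8]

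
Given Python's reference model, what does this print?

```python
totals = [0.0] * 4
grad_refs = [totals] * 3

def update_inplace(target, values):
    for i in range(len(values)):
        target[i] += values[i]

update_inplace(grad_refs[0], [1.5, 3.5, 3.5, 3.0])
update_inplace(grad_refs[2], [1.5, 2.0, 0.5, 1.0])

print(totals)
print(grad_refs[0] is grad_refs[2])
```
[3.0, 5.5, 4.0, 4.0]
True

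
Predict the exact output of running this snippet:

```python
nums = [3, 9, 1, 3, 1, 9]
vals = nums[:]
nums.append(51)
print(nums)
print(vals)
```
[3, 9, 1, 3, 1, 9, 51]
[3, 9, 1, 3, 1, 9]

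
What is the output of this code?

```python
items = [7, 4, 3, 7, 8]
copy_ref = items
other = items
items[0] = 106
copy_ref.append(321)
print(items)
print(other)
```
[106, 4, 3, 7, 8, 321]
[106, 4, 3, 7, 8, 321]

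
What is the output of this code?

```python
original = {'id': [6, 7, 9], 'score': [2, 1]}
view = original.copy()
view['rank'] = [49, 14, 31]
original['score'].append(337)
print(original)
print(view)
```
{'id': [6, 7, 9], 'score': [2, 1, 337]}
{'id': [6, 7, 9], 'score': [2, 1, 337], 'rank': [49, 14, 31]}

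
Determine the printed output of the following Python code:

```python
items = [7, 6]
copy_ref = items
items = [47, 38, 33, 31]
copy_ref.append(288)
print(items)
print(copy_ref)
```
[47, 38, 33, 31]
[7, 6, 288]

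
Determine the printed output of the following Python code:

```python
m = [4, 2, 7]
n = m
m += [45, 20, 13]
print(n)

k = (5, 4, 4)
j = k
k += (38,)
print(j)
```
[4, 2, 7, 45, 20, 13]
(5, 4, 4)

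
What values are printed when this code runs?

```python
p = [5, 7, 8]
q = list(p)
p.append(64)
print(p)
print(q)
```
[5, 7, 8, 64]
[5, 7, 8]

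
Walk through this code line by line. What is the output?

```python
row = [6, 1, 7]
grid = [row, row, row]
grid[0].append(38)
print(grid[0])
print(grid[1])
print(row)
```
[6, 1, 7, 38]
[6, 1, 7, 38]
[6, 1, 7, 38]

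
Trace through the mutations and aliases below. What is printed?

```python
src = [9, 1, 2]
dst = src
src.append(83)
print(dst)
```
[9, 1, 2, 83]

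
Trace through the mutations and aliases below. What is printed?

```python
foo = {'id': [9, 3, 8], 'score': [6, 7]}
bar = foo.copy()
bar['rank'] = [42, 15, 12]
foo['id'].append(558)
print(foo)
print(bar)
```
{'id': [9, 3, 8, 558], 'score': [6, 7]}
{'id': [9, 3, 8, 558], 'score': [6, 7], 'rank': [42, 15, 12]}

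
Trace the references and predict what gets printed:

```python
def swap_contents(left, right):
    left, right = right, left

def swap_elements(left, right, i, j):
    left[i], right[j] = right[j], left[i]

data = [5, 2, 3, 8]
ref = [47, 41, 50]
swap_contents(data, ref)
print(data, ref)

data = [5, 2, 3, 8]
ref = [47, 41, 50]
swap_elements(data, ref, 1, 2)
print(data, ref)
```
[5, 2, 3, 8] [47, 41, 50]
[5, 50, 3, 8] [47, 41, 2]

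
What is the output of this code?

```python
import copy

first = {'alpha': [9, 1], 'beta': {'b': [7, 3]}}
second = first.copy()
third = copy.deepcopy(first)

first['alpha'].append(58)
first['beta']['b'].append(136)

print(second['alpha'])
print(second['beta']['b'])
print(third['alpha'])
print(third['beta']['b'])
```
[9, 1, 58]
[7, 3, 136]
[9, 1]
[7, 3]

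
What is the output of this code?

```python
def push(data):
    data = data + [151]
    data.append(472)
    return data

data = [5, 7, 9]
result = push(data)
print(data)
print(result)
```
[5, 7, 9]
[5, 7, 9, 151, 472]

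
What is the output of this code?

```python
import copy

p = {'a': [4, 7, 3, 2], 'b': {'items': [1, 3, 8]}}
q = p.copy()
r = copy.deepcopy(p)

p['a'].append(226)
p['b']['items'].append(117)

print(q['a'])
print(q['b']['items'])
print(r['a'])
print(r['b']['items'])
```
[4, 7, 3, 2, 226]
[1, 3, 8, 117]
[4, 7, 3, 2]
[1, 3, 8]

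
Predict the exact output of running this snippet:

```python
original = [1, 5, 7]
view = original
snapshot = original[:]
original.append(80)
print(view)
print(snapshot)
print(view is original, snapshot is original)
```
[1, 5, 7, 80]
[1, 5, 7]
True False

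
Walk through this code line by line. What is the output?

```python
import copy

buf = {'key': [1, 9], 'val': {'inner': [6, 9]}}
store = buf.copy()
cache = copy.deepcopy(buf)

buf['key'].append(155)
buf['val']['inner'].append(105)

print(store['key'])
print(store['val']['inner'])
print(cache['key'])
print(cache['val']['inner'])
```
[1, 9, 155]
[6, 9, 105]
[1, 9]
[6, 9]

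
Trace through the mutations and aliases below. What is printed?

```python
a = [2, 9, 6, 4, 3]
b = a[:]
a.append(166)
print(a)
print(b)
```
[2, 9, 6, 4, 3, 166]
[2, 9, 6, 4, 3]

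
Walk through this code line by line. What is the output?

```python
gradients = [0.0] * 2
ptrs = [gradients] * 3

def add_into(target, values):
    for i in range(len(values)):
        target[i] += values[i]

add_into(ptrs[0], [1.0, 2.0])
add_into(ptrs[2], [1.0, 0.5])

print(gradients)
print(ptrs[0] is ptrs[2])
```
[2.0, 2.5]
True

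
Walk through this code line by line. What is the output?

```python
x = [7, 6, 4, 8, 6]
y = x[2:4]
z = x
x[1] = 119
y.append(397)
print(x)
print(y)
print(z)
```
[7, 119, 4, 8, 6]
[4, 8, 397]
[7, 119, 4, 8, 6]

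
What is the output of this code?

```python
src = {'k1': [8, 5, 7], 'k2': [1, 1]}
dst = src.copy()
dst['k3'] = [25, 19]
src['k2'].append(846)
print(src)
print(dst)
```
{'k1': [8, 5, 7], 'k2': [1, 1, 846]}
{'k1': [8, 5, 7], 'k2': [1, 1, 846], 'k3': [25, 19]}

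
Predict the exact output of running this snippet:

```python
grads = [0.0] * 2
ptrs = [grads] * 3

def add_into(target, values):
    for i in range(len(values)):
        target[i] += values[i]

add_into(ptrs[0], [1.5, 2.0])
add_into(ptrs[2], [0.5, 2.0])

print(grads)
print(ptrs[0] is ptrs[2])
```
[2.0, 4.0]
True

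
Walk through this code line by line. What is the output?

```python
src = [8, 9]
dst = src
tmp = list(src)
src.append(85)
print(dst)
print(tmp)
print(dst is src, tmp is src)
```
[8, 9, 85]
[8, 9]
True False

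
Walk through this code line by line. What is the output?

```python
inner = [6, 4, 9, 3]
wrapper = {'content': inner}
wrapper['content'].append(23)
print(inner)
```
[6, 4, 9, 3, 23]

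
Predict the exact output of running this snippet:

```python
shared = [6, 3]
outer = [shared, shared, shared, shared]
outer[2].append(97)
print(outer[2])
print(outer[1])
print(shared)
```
[6, 3, 97]
[6, 3, 97]
[6, 3, 97]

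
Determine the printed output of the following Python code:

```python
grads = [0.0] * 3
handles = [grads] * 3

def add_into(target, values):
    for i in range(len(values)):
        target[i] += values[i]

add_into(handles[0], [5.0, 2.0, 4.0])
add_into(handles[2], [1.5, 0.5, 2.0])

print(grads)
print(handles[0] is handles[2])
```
[6.5, 2.5, 6.0]
True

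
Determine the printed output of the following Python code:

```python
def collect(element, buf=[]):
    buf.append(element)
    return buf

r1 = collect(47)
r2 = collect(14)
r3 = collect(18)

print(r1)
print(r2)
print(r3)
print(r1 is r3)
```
[47, 14, 18]
[47, 14, 18]
[47, 14, 18]
True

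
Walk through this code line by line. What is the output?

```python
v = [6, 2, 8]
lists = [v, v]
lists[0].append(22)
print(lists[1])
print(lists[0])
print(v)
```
[6, 2, 8, 22]
[6, 2, 8, 22]
[6, 2, 8, 22]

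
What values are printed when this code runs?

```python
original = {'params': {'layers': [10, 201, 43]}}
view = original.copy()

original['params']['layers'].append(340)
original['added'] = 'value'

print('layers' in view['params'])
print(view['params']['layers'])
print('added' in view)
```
True
[10, 201, 43, 340]
False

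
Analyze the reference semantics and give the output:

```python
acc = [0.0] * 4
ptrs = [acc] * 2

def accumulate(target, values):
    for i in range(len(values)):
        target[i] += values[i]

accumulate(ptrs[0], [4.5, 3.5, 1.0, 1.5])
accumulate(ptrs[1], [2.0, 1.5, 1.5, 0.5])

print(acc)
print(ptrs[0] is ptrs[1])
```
[6.5, 5.0, 2.5, 2.0]
True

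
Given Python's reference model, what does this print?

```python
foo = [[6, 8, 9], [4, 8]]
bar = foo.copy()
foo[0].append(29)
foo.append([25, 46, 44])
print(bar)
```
[[6, 8, 9, 29], [4, 8]]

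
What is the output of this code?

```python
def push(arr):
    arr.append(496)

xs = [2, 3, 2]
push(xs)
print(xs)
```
[2, 3, 2, 496]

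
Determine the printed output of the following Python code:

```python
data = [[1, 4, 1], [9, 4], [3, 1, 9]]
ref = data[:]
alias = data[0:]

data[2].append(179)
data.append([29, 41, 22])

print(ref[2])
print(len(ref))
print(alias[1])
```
[3, 1, 9, 179]
3
[9, 4]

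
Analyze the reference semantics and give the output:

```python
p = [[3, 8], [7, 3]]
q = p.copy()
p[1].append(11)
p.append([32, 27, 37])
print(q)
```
[[3, 8], [7, 3, 11]]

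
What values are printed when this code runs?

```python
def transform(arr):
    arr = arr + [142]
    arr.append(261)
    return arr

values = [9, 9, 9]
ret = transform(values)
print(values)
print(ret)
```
[9, 9, 9]
[9, 9, 9, 142, 261]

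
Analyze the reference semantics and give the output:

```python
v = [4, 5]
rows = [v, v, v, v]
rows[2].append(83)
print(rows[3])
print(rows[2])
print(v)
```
[4, 5, 83]
[4, 5, 83]
[4, 5, 83]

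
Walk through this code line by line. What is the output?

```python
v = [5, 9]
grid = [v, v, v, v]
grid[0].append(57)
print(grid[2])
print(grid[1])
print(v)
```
[5, 9, 57]
[5, 9, 57]
[5, 9, 57]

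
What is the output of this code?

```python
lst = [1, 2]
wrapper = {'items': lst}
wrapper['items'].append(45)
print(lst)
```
[1, 2, 45]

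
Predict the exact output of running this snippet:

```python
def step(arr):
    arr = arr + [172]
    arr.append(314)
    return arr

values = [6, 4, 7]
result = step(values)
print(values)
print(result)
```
[6, 4, 7]
[6, 4, 7, 172, 314]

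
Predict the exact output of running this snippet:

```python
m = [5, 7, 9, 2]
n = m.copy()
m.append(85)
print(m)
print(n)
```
[5, 7, 9, 2, 85]
[5, 7, 9, 2]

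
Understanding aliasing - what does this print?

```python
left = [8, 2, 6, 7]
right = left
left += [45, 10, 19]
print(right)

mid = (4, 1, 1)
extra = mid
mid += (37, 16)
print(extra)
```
[8, 2, 6, 7, 45, 10, 19]
(4, 1, 1)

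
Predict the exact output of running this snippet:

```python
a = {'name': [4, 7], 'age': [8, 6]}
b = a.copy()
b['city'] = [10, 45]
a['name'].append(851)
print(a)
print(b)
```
{'name': [4, 7, 851], 'age': [8, 6]}
{'name': [4, 7, 851], 'age': [8, 6], 'city': [10, 45]}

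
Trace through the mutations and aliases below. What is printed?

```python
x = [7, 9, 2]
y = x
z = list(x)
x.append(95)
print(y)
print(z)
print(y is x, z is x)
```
[7, 9, 2, 95]
[7, 9, 2]
True False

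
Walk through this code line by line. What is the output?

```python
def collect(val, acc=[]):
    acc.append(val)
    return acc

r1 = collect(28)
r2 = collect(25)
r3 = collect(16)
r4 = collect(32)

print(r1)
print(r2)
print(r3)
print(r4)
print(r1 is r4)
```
[28, 25, 16, 32]
[28, 25, 16, 32]
[28, 25, 16, 32]
[28, 25, 16, 32]
True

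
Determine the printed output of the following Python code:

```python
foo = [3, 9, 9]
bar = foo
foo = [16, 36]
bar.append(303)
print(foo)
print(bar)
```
[16, 36]
[3, 9, 9, 303]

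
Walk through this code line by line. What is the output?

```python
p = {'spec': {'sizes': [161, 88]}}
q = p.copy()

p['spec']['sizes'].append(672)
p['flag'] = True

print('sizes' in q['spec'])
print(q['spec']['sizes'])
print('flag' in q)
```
True
[161, 88, 672]
False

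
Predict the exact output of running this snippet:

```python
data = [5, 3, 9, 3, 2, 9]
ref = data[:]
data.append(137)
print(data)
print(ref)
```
[5, 3, 9, 3, 2, 9, 137]
[5, 3, 9, 3, 2, 9]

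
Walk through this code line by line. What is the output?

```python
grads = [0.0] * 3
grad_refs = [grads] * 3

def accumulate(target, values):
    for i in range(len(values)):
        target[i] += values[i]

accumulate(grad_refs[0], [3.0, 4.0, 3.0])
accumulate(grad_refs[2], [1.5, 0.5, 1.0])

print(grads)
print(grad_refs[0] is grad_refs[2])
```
[4.5, 4.5, 4.0]
True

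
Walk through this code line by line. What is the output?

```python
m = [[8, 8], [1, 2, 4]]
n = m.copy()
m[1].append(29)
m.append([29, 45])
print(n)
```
[[8, 8], [1, 2, 4, 29]]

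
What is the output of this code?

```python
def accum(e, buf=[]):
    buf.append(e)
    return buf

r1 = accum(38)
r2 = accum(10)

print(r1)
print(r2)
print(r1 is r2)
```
[38, 10]
[38, 10]
True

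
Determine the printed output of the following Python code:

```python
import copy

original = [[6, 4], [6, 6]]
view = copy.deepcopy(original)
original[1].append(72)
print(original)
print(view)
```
[[6, 4], [6, 6, 72]]
[[6, 4], [6, 6]]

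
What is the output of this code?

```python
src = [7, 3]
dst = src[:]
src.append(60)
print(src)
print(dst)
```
[7, 3, 60]
[7, 3]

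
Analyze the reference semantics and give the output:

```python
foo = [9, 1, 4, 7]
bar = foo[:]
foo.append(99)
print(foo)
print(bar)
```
[9, 1, 4, 7, 99]
[9, 1, 4, 7]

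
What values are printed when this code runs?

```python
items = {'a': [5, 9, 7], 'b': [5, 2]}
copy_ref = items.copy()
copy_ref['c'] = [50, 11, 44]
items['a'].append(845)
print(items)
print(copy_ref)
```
{'a': [5, 9, 7, 845], 'b': [5, 2]}
{'a': [5, 9, 7, 845], 'b': [5, 2], 'c': [50, 11, 44]}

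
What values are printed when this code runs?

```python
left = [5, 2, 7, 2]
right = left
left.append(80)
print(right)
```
[5, 2, 7, 2, 80]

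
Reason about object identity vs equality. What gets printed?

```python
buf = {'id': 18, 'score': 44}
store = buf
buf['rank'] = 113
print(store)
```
{'id': 18, 'score': 44, 'rank': 113}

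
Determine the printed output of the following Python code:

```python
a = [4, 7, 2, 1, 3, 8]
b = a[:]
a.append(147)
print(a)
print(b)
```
[4, 7, 2, 1, 3, 8, 147]
[4, 7, 2, 1, 3, 8]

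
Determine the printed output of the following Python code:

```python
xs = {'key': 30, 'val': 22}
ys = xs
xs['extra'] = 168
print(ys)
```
{'key': 30, 'val': 22, 'extra': 168}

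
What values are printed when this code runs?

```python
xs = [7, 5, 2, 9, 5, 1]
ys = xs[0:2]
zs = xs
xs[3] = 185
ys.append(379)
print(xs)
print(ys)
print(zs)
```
[7, 5, 2, 185, 5, 1]
[7, 5, 379]
[7, 5, 2, 185, 5, 1]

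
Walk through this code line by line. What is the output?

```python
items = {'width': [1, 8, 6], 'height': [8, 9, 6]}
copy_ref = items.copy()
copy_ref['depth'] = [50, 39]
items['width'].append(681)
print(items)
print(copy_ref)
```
{'width': [1, 8, 6, 681], 'height': [8, 9, 6]}
{'width': [1, 8, 6, 681], 'height': [8, 9, 6], 'depth': [50, 39]}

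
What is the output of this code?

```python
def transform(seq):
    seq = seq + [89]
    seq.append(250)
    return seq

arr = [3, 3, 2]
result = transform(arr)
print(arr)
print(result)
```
[3, 3, 2]
[3, 3, 2, 89, 250]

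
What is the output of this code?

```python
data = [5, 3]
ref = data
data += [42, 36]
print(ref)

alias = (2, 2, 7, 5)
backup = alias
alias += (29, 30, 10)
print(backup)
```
[5, 3, 42, 36]
(2, 2, 7, 5)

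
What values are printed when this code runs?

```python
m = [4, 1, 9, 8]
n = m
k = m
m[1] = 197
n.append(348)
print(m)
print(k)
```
[4, 197, 9, 8, 348]
[4, 197, 9, 8, 348]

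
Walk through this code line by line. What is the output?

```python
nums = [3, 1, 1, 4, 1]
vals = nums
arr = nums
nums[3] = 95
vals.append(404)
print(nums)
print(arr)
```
[3, 1, 1, 95, 1, 404]
[3, 1, 1, 95, 1, 404]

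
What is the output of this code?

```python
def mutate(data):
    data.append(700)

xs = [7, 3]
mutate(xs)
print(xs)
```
[7, 3, 700]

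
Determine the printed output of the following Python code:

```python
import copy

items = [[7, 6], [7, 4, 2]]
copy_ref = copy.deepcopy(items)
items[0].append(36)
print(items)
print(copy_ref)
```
[[7, 6, 36], [7, 4, 2]]
[[7, 6], [7, 4, 2]]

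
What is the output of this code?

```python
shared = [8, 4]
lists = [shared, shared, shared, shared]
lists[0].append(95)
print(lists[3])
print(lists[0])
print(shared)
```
[8, 4, 95]
[8, 4, 95]
[8, 4, 95]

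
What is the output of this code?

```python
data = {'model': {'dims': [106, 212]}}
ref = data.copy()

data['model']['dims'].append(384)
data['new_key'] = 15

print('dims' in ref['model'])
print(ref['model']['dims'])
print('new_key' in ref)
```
True
[106, 212, 384]
False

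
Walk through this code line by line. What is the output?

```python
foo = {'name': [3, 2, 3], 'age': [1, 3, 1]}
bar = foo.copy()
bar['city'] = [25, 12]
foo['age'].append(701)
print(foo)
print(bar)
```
{'name': [3, 2, 3], 'age': [1, 3, 1, 701]}
{'name': [3, 2, 3], 'age': [1, 3, 1, 701], 'city': [25, 12]}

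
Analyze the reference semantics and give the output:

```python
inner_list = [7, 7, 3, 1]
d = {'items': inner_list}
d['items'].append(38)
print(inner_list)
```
[7, 7, 3, 1, 38]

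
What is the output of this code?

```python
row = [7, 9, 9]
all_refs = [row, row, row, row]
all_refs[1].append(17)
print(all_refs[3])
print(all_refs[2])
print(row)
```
[7, 9, 9, 17]
[7, 9, 9, 17]
[7, 9, 9, 17]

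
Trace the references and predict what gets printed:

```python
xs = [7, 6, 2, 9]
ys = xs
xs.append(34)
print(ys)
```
[7, 6, 2, 9, 34]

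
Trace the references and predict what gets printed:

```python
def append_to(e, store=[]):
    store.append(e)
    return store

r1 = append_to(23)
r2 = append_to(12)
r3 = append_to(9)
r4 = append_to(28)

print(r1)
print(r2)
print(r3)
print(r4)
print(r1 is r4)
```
[23, 12, 9, 28]
[23, 12, 9, 28]
[23, 12, 9, 28]
[23, 12, 9, 28]
True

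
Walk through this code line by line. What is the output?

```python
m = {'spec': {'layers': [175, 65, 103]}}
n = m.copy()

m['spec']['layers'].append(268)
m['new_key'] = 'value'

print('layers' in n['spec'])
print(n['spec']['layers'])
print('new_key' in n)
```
True
[175, 65, 103, 268]
False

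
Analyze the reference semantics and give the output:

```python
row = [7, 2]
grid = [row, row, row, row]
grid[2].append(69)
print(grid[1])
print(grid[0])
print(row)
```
[7, 2, 69]
[7, 2, 69]
[7, 2, 69]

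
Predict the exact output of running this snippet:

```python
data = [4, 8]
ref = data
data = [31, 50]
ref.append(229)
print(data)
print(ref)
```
[31, 50]
[4, 8, 229]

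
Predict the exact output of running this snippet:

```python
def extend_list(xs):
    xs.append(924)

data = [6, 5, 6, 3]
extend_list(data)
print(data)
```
[6, 5, 6, 3, 924]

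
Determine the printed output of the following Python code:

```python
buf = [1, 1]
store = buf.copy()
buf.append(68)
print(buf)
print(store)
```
[1, 1, 68]
[1, 1]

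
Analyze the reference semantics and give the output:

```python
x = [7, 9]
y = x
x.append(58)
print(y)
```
[7, 9, 58]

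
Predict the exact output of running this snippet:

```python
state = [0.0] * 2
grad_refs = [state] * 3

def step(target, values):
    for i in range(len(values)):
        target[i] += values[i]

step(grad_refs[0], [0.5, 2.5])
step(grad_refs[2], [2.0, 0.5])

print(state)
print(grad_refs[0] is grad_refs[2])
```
[2.5, 3.0]
True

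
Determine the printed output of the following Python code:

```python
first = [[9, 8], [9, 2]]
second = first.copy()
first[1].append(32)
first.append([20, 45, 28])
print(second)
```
[[9, 8], [9, 2, 32]]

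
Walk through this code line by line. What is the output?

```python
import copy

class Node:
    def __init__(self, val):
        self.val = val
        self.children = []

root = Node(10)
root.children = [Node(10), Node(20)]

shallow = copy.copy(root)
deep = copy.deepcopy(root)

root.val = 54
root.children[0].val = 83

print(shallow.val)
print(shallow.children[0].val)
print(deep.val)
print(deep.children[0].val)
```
10
83
10
10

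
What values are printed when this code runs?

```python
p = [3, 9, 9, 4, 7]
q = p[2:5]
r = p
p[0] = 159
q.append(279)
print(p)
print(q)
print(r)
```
[159, 9, 9, 4, 7]
[9, 4, 7, 279]
[159, 9, 9, 4, 7]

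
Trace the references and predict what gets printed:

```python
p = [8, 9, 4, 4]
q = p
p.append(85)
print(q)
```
[8, 9, 4, 4, 85]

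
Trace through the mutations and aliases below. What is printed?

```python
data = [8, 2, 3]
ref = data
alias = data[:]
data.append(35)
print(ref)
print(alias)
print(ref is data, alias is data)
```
[8, 2, 3, 35]
[8, 2, 3]
True False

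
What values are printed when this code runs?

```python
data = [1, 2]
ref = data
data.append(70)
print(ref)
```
[1, 2, 70]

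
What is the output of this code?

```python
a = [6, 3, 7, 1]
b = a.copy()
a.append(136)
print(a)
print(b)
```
[6, 3, 7, 1, 136]
[6, 3, 7, 1]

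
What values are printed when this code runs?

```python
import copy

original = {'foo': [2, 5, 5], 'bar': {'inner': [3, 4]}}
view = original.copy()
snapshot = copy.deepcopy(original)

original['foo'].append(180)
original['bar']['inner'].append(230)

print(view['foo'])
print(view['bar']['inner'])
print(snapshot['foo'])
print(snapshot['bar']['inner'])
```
[2, 5, 5, 180]
[3, 4, 230]
[2, 5, 5]
[3, 4]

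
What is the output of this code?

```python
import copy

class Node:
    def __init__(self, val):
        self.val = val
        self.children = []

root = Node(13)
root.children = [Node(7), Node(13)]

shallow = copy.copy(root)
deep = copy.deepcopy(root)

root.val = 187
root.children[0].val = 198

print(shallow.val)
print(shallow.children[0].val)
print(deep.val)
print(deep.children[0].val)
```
13
198
13
7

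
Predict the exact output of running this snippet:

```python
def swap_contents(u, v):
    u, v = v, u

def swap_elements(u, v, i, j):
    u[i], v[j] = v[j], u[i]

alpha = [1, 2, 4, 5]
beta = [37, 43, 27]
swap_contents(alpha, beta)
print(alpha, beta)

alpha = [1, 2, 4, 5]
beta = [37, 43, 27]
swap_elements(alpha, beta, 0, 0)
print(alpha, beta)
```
[1, 2, 4, 5] [37, 43, 27]
[37, 2, 4, 5] [1, 43, 27]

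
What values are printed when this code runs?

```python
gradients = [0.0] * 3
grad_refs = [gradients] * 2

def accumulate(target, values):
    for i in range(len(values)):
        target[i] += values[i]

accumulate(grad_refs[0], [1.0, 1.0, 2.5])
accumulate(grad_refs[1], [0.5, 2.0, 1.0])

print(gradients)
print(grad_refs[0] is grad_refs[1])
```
[1.5, 3.0, 3.5]
True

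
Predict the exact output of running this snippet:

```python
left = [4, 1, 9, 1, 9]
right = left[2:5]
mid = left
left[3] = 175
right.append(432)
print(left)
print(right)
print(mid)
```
[4, 1, 9, 175, 9]
[9, 1, 9, 432]
[4, 1, 9, 175, 9]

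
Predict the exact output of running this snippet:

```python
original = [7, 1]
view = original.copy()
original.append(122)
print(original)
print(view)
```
[7, 1, 122]
[7, 1]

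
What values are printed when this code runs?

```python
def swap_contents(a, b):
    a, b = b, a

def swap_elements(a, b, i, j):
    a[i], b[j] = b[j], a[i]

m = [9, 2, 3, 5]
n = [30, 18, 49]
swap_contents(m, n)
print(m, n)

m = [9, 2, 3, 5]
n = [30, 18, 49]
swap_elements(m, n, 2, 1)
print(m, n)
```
[9, 2, 3, 5] [30, 18, 49]
[9, 2, 18, 5] [30, 3, 49]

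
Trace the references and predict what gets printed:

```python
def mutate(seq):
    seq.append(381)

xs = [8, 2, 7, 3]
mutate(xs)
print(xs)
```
[8, 2, 7, 3, 381]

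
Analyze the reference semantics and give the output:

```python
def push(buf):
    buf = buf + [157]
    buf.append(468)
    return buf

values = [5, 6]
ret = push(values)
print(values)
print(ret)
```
[5, 6]
[5, 6, 157, 468]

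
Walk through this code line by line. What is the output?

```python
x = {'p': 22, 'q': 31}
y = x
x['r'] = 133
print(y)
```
{'p': 22, 'q': 31, 'r': 133}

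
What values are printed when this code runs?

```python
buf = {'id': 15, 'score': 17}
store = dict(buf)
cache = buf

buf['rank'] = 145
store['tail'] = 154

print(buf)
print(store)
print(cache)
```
{'id': 15, 'score': 17, 'rank': 145}
{'id': 15, 'score': 17, 'tail': 154}
{'id': 15, 'score': 17, 'rank': 145}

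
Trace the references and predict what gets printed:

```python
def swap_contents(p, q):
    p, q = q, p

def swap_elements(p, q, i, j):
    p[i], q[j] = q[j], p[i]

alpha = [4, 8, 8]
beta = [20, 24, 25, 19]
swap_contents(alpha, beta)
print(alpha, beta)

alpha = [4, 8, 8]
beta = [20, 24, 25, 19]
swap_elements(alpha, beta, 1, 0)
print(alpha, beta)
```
[4, 8, 8] [20, 24, 25, 19]
[4, 20, 8] [8, 24, 25, 19]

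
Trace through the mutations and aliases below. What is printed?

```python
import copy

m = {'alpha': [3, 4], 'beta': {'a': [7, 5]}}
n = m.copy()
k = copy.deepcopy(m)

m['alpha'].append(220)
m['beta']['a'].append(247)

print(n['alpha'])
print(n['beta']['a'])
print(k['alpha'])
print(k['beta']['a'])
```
[3, 4, 220]
[7, 5, 247]
[3, 4]
[7, 5]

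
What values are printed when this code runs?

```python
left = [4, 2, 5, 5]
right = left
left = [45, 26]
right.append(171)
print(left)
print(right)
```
[45, 26]
[4, 2, 5, 5, 171]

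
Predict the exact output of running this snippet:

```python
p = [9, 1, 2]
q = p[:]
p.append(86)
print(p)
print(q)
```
[9, 1, 2, 86]
[9, 1, 2]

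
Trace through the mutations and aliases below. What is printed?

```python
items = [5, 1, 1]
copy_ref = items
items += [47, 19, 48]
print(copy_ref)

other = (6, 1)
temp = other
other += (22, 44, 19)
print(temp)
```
[5, 1, 1, 47, 19, 48]
(6, 1)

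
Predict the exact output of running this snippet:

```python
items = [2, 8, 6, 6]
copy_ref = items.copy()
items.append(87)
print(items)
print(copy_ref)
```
[2, 8, 6, 6, 87]
[2, 8, 6, 6]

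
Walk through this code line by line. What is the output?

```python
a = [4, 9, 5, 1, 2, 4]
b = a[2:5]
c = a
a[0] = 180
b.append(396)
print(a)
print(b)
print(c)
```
[180, 9, 5, 1, 2, 4]
[5, 1, 2, 396]
[180, 9, 5, 1, 2, 4]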